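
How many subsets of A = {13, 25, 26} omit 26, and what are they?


A subset of A that omits 26 is a subset of A \ {26}, so there are 2^(n-1) = 2^2 = 4 of them.
Subsets excluding 26: ∅, {13}, {25}, {13, 25}

Subsets excluding 26 (4 total): ∅, {13}, {25}, {13, 25}


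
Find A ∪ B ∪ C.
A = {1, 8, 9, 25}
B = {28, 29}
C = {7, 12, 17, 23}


A ∪ B = {1, 8, 9, 25, 28, 29}
(A ∪ B) ∪ C = {1, 7, 8, 9, 12, 17, 23, 25, 28, 29}

A ∪ B ∪ C = {1, 7, 8, 9, 12, 17, 23, 25, 28, 29}


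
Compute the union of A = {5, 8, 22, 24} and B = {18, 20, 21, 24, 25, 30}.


A ∪ B = all elements in A or B (or both)
A = {5, 8, 22, 24}
B = {18, 20, 21, 24, 25, 30}
A ∪ B = {5, 8, 18, 20, 21, 22, 24, 25, 30}

A ∪ B = {5, 8, 18, 20, 21, 22, 24, 25, 30}


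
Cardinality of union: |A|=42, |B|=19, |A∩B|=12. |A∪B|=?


|A ∪ B| = |A| + |B| - |A ∩ B|
= 42 + 19 - 12
= 49

|A ∪ B| = 49


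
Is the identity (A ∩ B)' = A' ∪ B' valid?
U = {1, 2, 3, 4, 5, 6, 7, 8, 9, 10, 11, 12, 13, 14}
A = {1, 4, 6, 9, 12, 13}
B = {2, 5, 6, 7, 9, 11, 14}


LHS: A ∩ B = {6, 9}
(A ∩ B)' = U \ (A ∩ B) = {1, 2, 3, 4, 5, 7, 8, 10, 11, 12, 13, 14}
A' = {2, 3, 5, 7, 8, 10, 11, 14}, B' = {1, 3, 4, 8, 10, 12, 13}
Claimed RHS: A' ∪ B' = {1, 2, 3, 4, 5, 7, 8, 10, 11, 12, 13, 14}
Identity is VALID: LHS = RHS = {1, 2, 3, 4, 5, 7, 8, 10, 11, 12, 13, 14} ✓

Identity is valid. (A ∩ B)' = A' ∪ B' = {1, 2, 3, 4, 5, 7, 8, 10, 11, 12, 13, 14}


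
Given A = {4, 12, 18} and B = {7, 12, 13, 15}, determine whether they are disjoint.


Disjoint means A ∩ B = ∅.
A ∩ B = {12}
A ∩ B ≠ ∅, so A and B are NOT disjoint.

No, A and B are not disjoint (A ∩ B = {12})


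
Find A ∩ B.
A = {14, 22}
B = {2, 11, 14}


A ∩ B = elements in both A and B
A = {14, 22}
B = {2, 11, 14}
A ∩ B = {14}

A ∩ B = {14}


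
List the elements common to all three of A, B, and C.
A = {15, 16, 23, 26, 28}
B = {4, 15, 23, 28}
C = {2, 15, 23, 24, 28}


A ∩ B = {15, 23, 28}
(A ∩ B) ∩ C = {15, 23, 28}

A ∩ B ∩ C = {15, 23, 28}


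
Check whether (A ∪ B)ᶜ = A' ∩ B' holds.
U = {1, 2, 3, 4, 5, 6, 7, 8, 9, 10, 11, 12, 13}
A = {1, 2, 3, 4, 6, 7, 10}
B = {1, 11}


LHS: A ∪ B = {1, 2, 3, 4, 6, 7, 10, 11}
(A ∪ B)' = U \ (A ∪ B) = {5, 8, 9, 12, 13}
A' = {5, 8, 9, 11, 12, 13}, B' = {2, 3, 4, 5, 6, 7, 8, 9, 10, 12, 13}
Claimed RHS: A' ∩ B' = {5, 8, 9, 12, 13}
Identity is VALID: LHS = RHS = {5, 8, 9, 12, 13} ✓

Identity is valid. (A ∪ B)' = A' ∩ B' = {5, 8, 9, 12, 13}


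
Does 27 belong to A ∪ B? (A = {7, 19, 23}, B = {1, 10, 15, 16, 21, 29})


A = {7, 19, 23}, B = {1, 10, 15, 16, 21, 29}
A ∪ B = all elements in A or B
A ∪ B = {1, 7, 10, 15, 16, 19, 21, 23, 29}
Checking if 27 ∈ A ∪ B
27 is not in A ∪ B → False

27 ∉ A ∪ B


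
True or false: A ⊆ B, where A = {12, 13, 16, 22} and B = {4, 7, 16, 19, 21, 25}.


A ⊆ B means every element of A is in B.
Elements in A not in B: {12, 13, 22}
So A ⊄ B.

No, A ⊄ B


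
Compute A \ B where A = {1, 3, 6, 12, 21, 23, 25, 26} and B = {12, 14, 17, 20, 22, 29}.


A \ B = elements in A but not in B
A = {1, 3, 6, 12, 21, 23, 25, 26}
B = {12, 14, 17, 20, 22, 29}
Remove from A any elements in B
A \ B = {1, 3, 6, 21, 23, 25, 26}

A \ B = {1, 3, 6, 21, 23, 25, 26}


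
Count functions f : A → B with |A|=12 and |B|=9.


Each of |A| = 12 inputs maps to any of |B| = 9 outputs.
# functions = |B|^|A| = 9^12
= 282429536481

Number of functions = 282429536481


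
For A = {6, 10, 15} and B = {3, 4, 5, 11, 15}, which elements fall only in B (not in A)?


A = {6, 10, 15}
B = {3, 4, 5, 11, 15}
Region: only in B (not in A)
Elements: {3, 4, 5, 11}

Elements only in B (not in A): {3, 4, 5, 11}


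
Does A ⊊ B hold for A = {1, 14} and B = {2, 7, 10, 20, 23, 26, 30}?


A ⊂ B requires: A ⊆ B AND A ≠ B.
A ⊆ B? No
A ⊄ B, so A is not a proper subset.

No, A is not a proper subset of B


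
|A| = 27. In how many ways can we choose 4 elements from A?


C(n,k) = n! / (k!(n-k)!)
C(27,4) = 27! / (4!23!)
= 17550

C(27,4) = 17550


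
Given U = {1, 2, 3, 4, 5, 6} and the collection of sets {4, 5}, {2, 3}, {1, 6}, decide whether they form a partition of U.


A partition requires: (1) non-empty parts, (2) pairwise disjoint, (3) union = U
Parts: {4, 5}, {2, 3}, {1, 6}
Union of parts: {1, 2, 3, 4, 5, 6}
U = {1, 2, 3, 4, 5, 6}
All non-empty? True
Pairwise disjoint? True
Covers U? True

Yes, valid partition


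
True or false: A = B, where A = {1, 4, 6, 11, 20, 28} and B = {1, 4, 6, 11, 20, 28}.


Two sets are equal iff they have exactly the same elements.
A = {1, 4, 6, 11, 20, 28}
B = {1, 4, 6, 11, 20, 28}
Same elements → A = B

Yes, A = B


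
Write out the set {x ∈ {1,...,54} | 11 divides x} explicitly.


Checking each candidate:
Condition: multiples of 11 in {1,...,54}
Result = {11, 22, 33, 44}

{11, 22, 33, 44}


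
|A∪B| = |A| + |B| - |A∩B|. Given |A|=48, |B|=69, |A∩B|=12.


|A ∪ B| = |A| + |B| - |A ∩ B|
= 48 + 69 - 12
= 105

|A ∪ B| = 105


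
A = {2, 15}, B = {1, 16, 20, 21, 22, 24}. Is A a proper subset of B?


A ⊂ B requires: A ⊆ B AND A ≠ B.
A ⊆ B? No
A ⊄ B, so A is not a proper subset.

No, A is not a proper subset of B


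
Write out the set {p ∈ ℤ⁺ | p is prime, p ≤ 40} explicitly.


Checking each candidate:
Condition: primes ≤ 40
Result = {2, 3, 5, 7, 11, 13, 17, 19, 23, 29, 31, 37}

{2, 3, 5, 7, 11, 13, 17, 19, 23, 29, 31, 37}


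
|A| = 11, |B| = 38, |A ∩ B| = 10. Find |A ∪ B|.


|A ∪ B| = |A| + |B| - |A ∩ B|
= 11 + 38 - 10
= 39

|A ∪ B| = 39


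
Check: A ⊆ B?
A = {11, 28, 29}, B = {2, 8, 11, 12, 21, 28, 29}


A ⊆ B means every element of A is in B.
All elements of A are in B.
So A ⊆ B.

Yes, A ⊆ B


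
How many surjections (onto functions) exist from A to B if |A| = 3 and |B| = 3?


n = |A| = 3, k = |B| = 3. Surjections via inclusion-exclusion:
S(n,k) = Σ(-1)^i × C(k,i) × (k-i)^n, i=0 to k
i=0: (-1)^0×C(3,0)×3^3 = 27
i=1: (-1)^1×C(3,1)×2^3 = -24
i=2: (-1)^2×C(3,2)×1^3 = 3
i=3: (-1)^3×C(3,3)×0^3 = 0
Total = 6

Number of surjections = 6


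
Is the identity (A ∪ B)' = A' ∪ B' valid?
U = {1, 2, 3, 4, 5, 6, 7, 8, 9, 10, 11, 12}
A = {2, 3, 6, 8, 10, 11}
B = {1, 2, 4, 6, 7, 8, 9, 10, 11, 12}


LHS: A ∪ B = {1, 2, 3, 4, 6, 7, 8, 9, 10, 11, 12}
(A ∪ B)' = U \ (A ∪ B) = {5}
A' = {1, 4, 5, 7, 9, 12}, B' = {3, 5}
Claimed RHS: A' ∪ B' = {1, 3, 4, 5, 7, 9, 12}
Identity is INVALID: LHS = {5} but the RHS claimed here equals {1, 3, 4, 5, 7, 9, 12}. The correct form is (A ∪ B)' = A' ∩ B'.

Identity is invalid: (A ∪ B)' = {5} but A' ∪ B' = {1, 3, 4, 5, 7, 9, 12}. The correct De Morgan law is (A ∪ B)' = A' ∩ B'.


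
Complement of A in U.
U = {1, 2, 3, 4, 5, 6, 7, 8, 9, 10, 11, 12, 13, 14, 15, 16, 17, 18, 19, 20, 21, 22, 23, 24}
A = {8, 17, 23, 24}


Aᶜ = U \ A = elements in U but not in A
U = {1, 2, 3, 4, 5, 6, 7, 8, 9, 10, 11, 12, 13, 14, 15, 16, 17, 18, 19, 20, 21, 22, 23, 24}
A = {8, 17, 23, 24}
Aᶜ = {1, 2, 3, 4, 5, 6, 7, 9, 10, 11, 12, 13, 14, 15, 16, 18, 19, 20, 21, 22}

Aᶜ = {1, 2, 3, 4, 5, 6, 7, 9, 10, 11, 12, 13, 14, 15, 16, 18, 19, 20, 21, 22}


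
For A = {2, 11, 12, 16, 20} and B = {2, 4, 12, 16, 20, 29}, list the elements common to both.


A ∩ B = elements in both A and B
A = {2, 11, 12, 16, 20}
B = {2, 4, 12, 16, 20, 29}
A ∩ B = {2, 12, 16, 20}

A ∩ B = {2, 12, 16, 20}


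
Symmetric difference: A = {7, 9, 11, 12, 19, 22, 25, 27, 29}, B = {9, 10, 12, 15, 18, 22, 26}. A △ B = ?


A △ B = (A \ B) ∪ (B \ A) = elements in exactly one of A or B
A \ B = {7, 11, 19, 25, 27, 29}
B \ A = {10, 15, 18, 26}
A △ B = {7, 10, 11, 15, 18, 19, 25, 26, 27, 29}

A △ B = {7, 10, 11, 15, 18, 19, 25, 26, 27, 29}


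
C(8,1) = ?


C(n,k) = n! / (k!(n-k)!)
C(8,1) = 8! / (1!7!)
= 8

C(8,1) = 8


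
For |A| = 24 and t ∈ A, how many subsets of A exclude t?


Subsets of A avoiding t are subsets of A \ {t}, which has 23 elements.
Count = 2^(n-1) = 2^23
= 8388608

Number of subsets avoiding t = 8388608


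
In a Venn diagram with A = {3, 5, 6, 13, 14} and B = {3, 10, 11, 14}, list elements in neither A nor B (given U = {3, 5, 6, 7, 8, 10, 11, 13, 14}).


A = {3, 5, 6, 13, 14}
B = {3, 10, 11, 14}
Region: in neither A nor B (given U = {3, 5, 6, 7, 8, 10, 11, 13, 14})
Elements: {7, 8}

Elements in neither A nor B (given U = {3, 5, 6, 7, 8, 10, 11, 13, 14}): {7, 8}


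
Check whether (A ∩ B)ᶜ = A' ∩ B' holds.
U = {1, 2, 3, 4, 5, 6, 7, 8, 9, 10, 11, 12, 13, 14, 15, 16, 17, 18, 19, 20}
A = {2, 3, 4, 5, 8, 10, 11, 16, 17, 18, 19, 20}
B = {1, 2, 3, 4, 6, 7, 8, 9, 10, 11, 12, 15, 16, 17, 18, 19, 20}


LHS: A ∩ B = {2, 3, 4, 8, 10, 11, 16, 17, 18, 19, 20}
(A ∩ B)' = U \ (A ∩ B) = {1, 5, 6, 7, 9, 12, 13, 14, 15}
A' = {1, 6, 7, 9, 12, 13, 14, 15}, B' = {5, 13, 14}
Claimed RHS: A' ∩ B' = {13, 14}
Identity is INVALID: LHS = {1, 5, 6, 7, 9, 12, 13, 14, 15} but the RHS claimed here equals {13, 14}. The correct form is (A ∩ B)' = A' ∪ B'.

Identity is invalid: (A ∩ B)' = {1, 5, 6, 7, 9, 12, 13, 14, 15} but A' ∩ B' = {13, 14}. The correct De Morgan law is (A ∩ B)' = A' ∪ B'.


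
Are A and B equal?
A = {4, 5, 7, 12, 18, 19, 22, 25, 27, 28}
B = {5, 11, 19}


Two sets are equal iff they have exactly the same elements.
A = {4, 5, 7, 12, 18, 19, 22, 25, 27, 28}
B = {5, 11, 19}
Differences: {4, 7, 11, 12, 18, 22, 25, 27, 28}
A ≠ B

No, A ≠ B


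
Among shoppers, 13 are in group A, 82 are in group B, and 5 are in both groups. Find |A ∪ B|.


|A ∪ B| = |A| + |B| - |A ∩ B|
= 13 + 82 - 5
= 90

|A ∪ B| = 90


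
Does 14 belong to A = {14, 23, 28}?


A = {14, 23, 28}
Checking if 14 is in A
14 is in A → True

14 ∈ A


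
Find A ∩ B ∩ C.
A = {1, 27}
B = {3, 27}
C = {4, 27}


A ∩ B = {27}
(A ∩ B) ∩ C = {27}

A ∩ B ∩ C = {27}


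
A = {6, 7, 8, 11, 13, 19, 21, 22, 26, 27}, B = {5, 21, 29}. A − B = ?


A \ B = elements in A but not in B
A = {6, 7, 8, 11, 13, 19, 21, 22, 26, 27}
B = {5, 21, 29}
Remove from A any elements in B
A \ B = {6, 7, 8, 11, 13, 19, 22, 26, 27}

A \ B = {6, 7, 8, 11, 13, 19, 22, 26, 27}


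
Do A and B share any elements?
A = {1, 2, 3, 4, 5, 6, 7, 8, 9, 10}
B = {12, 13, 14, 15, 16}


Disjoint means A ∩ B = ∅.
A ∩ B = ∅
A ∩ B = ∅, so A and B are disjoint.

No — A and B share no elements (A ∩ B = ∅), so they are disjoint


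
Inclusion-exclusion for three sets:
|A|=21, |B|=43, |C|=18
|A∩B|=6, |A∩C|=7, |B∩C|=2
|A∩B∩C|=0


|A∪B∪C| = |A|+|B|+|C| - |A∩B|-|A∩C|-|B∩C| + |A∩B∩C|
= 21+43+18 - 6-7-2 + 0
= 82 - 15 + 0
= 67

|A ∪ B ∪ C| = 67


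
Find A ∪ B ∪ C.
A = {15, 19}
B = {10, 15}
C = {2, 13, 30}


A ∪ B = {10, 15, 19}
(A ∪ B) ∪ C = {2, 10, 13, 15, 19, 30}

A ∪ B ∪ C = {2, 10, 13, 15, 19, 30}


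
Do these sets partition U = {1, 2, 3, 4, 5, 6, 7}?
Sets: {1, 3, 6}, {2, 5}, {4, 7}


A partition requires: (1) non-empty parts, (2) pairwise disjoint, (3) union = U
Parts: {1, 3, 6}, {2, 5}, {4, 7}
Union of parts: {1, 2, 3, 4, 5, 6, 7}
U = {1, 2, 3, 4, 5, 6, 7}
All non-empty? True
Pairwise disjoint? True
Covers U? True

Yes, valid partition


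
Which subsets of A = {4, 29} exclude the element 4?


A subset of A that omits 4 is a subset of A \ {4}, so there are 2^(n-1) = 2^1 = 2 of them.
Subsets excluding 4: ∅, {29}

Subsets excluding 4 (2 total): ∅, {29}


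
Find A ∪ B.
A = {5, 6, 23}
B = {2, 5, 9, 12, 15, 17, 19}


A ∪ B = all elements in A or B (or both)
A = {5, 6, 23}
B = {2, 5, 9, 12, 15, 17, 19}
A ∪ B = {2, 5, 6, 9, 12, 15, 17, 19, 23}

A ∪ B = {2, 5, 6, 9, 12, 15, 17, 19, 23}


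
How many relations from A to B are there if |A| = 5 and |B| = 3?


A relation from A to B is any subset of A × B.
|A × B| = 5 × 3 = 15
# relations = 2^|A × B| = 2^15 = 32768

Number of relations = 32768


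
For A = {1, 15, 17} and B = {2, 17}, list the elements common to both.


A ∩ B = elements in both A and B
A = {1, 15, 17}
B = {2, 17}
A ∩ B = {17}

A ∩ B = {17}


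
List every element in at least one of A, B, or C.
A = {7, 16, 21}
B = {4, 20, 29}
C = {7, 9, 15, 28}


A ∪ B = {4, 7, 16, 20, 21, 29}
(A ∪ B) ∪ C = {4, 7, 9, 15, 16, 20, 21, 28, 29}

A ∪ B ∪ C = {4, 7, 9, 15, 16, 20, 21, 28, 29}


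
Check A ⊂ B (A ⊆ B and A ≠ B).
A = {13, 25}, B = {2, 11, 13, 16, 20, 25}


A ⊂ B requires: A ⊆ B AND A ≠ B.
A ⊆ B? Yes
A = B? No
A ⊂ B: Yes (A is a proper subset of B)

Yes, A ⊂ B


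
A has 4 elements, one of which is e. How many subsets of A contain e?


Subsets of A containing e correspond to subsets of A \ {e}, which has 3 elements.
Count = 2^(n-1) = 2^3
= 8

Number of subsets containing e = 8


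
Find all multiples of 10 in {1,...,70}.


Checking each candidate:
Condition: multiples of 10 in {1,...,70}
Result = {10, 20, 30, 40, 50, 60, 70}

{10, 20, 30, 40, 50, 60, 70}


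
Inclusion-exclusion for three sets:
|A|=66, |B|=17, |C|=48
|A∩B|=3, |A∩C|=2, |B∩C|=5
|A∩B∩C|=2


|A∪B∪C| = |A|+|B|+|C| - |A∩B|-|A∩C|-|B∩C| + |A∩B∩C|
= 66+17+48 - 3-2-5 + 2
= 131 - 10 + 2
= 123

|A ∪ B ∪ C| = 123


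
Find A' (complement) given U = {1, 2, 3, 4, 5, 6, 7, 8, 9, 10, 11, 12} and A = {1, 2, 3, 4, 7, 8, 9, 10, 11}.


Aᶜ = U \ A = elements in U but not in A
U = {1, 2, 3, 4, 5, 6, 7, 8, 9, 10, 11, 12}
A = {1, 2, 3, 4, 7, 8, 9, 10, 11}
Aᶜ = {5, 6, 12}

Aᶜ = {5, 6, 12}


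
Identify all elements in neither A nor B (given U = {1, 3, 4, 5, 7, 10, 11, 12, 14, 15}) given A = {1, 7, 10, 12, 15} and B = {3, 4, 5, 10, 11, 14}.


A = {1, 7, 10, 12, 15}
B = {3, 4, 5, 10, 11, 14}
Region: in neither A nor B (given U = {1, 3, 4, 5, 7, 10, 11, 12, 14, 15})
Elements: ∅

Elements in neither A nor B (given U = {1, 3, 4, 5, 7, 10, 11, 12, 14, 15}): ∅


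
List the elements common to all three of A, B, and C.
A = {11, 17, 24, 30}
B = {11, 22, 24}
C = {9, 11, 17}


A ∩ B = {11, 24}
(A ∩ B) ∩ C = {11}

A ∩ B ∩ C = {11}


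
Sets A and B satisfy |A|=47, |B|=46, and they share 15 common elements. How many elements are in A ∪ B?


|A ∪ B| = |A| + |B| - |A ∩ B|
= 47 + 46 - 15
= 78

|A ∪ B| = 78


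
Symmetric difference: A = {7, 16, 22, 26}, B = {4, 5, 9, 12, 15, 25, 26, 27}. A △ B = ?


A △ B = (A \ B) ∪ (B \ A) = elements in exactly one of A or B
A \ B = {7, 16, 22}
B \ A = {4, 5, 9, 12, 15, 25, 27}
A △ B = {4, 5, 7, 9, 12, 15, 16, 22, 25, 27}

A △ B = {4, 5, 7, 9, 12, 15, 16, 22, 25, 27}


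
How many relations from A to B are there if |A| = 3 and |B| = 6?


A relation from A to B is any subset of A × B.
|A × B| = 3 × 6 = 18
# relations = 2^|A × B| = 2^18 = 262144

Number of relations = 262144


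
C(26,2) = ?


C(n,k) = n! / (k!(n-k)!)
C(26,2) = 26! / (2!24!)
= 325

C(26,2) = 325


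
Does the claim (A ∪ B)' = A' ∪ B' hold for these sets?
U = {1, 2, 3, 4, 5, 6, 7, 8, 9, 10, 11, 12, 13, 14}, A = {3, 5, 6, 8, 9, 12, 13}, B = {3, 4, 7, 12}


LHS: A ∪ B = {3, 4, 5, 6, 7, 8, 9, 12, 13}
(A ∪ B)' = U \ (A ∪ B) = {1, 2, 10, 11, 14}
A' = {1, 2, 4, 7, 10, 11, 14}, B' = {1, 2, 5, 6, 8, 9, 10, 11, 13, 14}
Claimed RHS: A' ∪ B' = {1, 2, 4, 5, 6, 7, 8, 9, 10, 11, 13, 14}
Identity is INVALID: LHS = {1, 2, 10, 11, 14} but the RHS claimed here equals {1, 2, 4, 5, 6, 7, 8, 9, 10, 11, 13, 14}. The correct form is (A ∪ B)' = A' ∩ B'.

Identity is invalid: (A ∪ B)' = {1, 2, 10, 11, 14} but A' ∪ B' = {1, 2, 4, 5, 6, 7, 8, 9, 10, 11, 13, 14}. The correct De Morgan law is (A ∪ B)' = A' ∩ B'.


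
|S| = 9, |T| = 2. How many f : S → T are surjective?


n = |S| = 9, k = |T| = 2. Surjections via inclusion-exclusion:
S(n,k) = Σ(-1)^i × C(k,i) × (k-i)^n, i=0 to k
i=0: (-1)^0×C(2,0)×2^9 = 512
i=1: (-1)^1×C(2,1)×1^9 = -2
i=2: (-1)^2×C(2,2)×0^9 = 0
Total = 510

Number of surjections = 510


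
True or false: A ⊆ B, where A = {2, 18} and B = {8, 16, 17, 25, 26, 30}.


A ⊆ B means every element of A is in B.
Elements in A not in B: {2, 18}
So A ⊄ B.

No, A ⊄ B


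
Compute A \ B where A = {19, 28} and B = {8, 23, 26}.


A \ B = elements in A but not in B
A = {19, 28}
B = {8, 23, 26}
Remove from A any elements in B
A \ B = {19, 28}

A \ B = {19, 28}


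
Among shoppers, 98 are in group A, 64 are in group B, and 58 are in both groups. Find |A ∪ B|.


|A ∪ B| = |A| + |B| - |A ∩ B|
= 98 + 64 - 58
= 104

|A ∪ B| = 104


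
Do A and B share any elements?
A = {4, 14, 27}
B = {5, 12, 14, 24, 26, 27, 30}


Disjoint means A ∩ B = ∅.
A ∩ B = {14, 27}
A ∩ B ≠ ∅, so A and B are NOT disjoint.

Yes — A and B share the element(s) of A ∩ B = {14, 27}, so they are not disjoint


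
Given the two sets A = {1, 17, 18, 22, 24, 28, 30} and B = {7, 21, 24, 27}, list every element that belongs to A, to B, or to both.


A ∪ B = all elements in A or B (or both)
A = {1, 17, 18, 22, 24, 28, 30}
B = {7, 21, 24, 27}
A ∪ B = {1, 7, 17, 18, 21, 22, 24, 27, 28, 30}

A ∪ B = {1, 7, 17, 18, 21, 22, 24, 27, 28, 30}


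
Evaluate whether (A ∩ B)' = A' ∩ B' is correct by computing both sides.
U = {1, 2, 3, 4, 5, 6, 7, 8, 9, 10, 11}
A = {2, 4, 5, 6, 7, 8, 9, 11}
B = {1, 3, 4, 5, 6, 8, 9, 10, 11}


LHS: A ∩ B = {4, 5, 6, 8, 9, 11}
(A ∩ B)' = U \ (A ∩ B) = {1, 2, 3, 7, 10}
A' = {1, 3, 10}, B' = {2, 7}
Claimed RHS: A' ∩ B' = ∅
Identity is INVALID: LHS = {1, 2, 3, 7, 10} but the RHS claimed here equals ∅. The correct form is (A ∩ B)' = A' ∪ B'.

Identity is invalid: (A ∩ B)' = {1, 2, 3, 7, 10} but A' ∩ B' = ∅. The correct De Morgan law is (A ∩ B)' = A' ∪ B'.


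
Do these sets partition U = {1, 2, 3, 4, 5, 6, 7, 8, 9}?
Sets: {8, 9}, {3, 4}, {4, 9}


A partition requires: (1) non-empty parts, (2) pairwise disjoint, (3) union = U
Parts: {8, 9}, {3, 4}, {4, 9}
Union of parts: {3, 4, 8, 9}
U = {1, 2, 3, 4, 5, 6, 7, 8, 9}
All non-empty? True
Pairwise disjoint? False
Covers U? False

No, not a valid partition


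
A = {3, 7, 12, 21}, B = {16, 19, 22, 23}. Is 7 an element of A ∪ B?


A = {3, 7, 12, 21}, B = {16, 19, 22, 23}
A ∪ B = all elements in A or B
A ∪ B = {3, 7, 12, 16, 19, 21, 22, 23}
Checking if 7 ∈ A ∪ B
7 is in A ∪ B → True

7 ∈ A ∪ B


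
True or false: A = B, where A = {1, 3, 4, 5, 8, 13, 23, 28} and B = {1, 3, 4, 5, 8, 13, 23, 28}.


Two sets are equal iff they have exactly the same elements.
A = {1, 3, 4, 5, 8, 13, 23, 28}
B = {1, 3, 4, 5, 8, 13, 23, 28}
Same elements → A = B

Yes, A = B


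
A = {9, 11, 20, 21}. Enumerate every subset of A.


|A| = 4, so |P(A)| = 2^4 = 16
Enumerate subsets by cardinality (0 to 4):
∅, {9}, {11}, {20}, {21}, {9, 11}, {9, 20}, {9, 21}, {11, 20}, {11, 21}, {20, 21}, {9, 11, 20}, {9, 11, 21}, {9, 20, 21}, {11, 20, 21}, {9, 11, 20, 21}

P(A) has 16 subsets: ∅, {9}, {11}, {20}, {21}, {9, 11}, {9, 20}, {9, 21}, {11, 20}, {11, 21}, {20, 21}, {9, 11, 20}, {9, 11, 21}, {9, 20, 21}, {11, 20, 21}, {9, 11, 20, 21}


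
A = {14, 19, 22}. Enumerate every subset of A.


|A| = 3, so |P(A)| = 2^3 = 8
Enumerate subsets by cardinality (0 to 3):
∅, {14}, {19}, {22}, {14, 19}, {14, 22}, {19, 22}, {14, 19, 22}

P(A) has 8 subsets: ∅, {14}, {19}, {22}, {14, 19}, {14, 22}, {19, 22}, {14, 19, 22}


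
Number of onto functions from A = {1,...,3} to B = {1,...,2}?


n = |A| = 3, k = |B| = 2. Surjections via inclusion-exclusion:
S(n,k) = Σ(-1)^i × C(k,i) × (k-i)^n, i=0 to k
i=0: (-1)^0×C(2,0)×2^3 = 8
i=1: (-1)^1×C(2,1)×1^3 = -2
i=2: (-1)^2×C(2,2)×0^3 = 0
Total = 6

Number of surjections = 6


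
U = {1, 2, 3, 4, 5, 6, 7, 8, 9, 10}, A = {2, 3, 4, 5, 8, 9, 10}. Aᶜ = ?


Aᶜ = U \ A = elements in U but not in A
U = {1, 2, 3, 4, 5, 6, 7, 8, 9, 10}
A = {2, 3, 4, 5, 8, 9, 10}
Aᶜ = {1, 6, 7}

Aᶜ = {1, 6, 7}


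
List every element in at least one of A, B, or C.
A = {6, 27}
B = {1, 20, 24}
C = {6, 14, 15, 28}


A ∪ B = {1, 6, 20, 24, 27}
(A ∪ B) ∪ C = {1, 6, 14, 15, 20, 24, 27, 28}

A ∪ B ∪ C = {1, 6, 14, 15, 20, 24, 27, 28}


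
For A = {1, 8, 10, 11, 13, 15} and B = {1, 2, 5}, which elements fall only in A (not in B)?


A = {1, 8, 10, 11, 13, 15}
B = {1, 2, 5}
Region: only in A (not in B)
Elements: {8, 10, 11, 13, 15}

Elements only in A (not in B): {8, 10, 11, 13, 15}


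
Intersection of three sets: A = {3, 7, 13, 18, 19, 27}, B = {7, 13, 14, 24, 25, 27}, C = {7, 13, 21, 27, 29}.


A ∩ B = {7, 13, 27}
(A ∩ B) ∩ C = {7, 13, 27}

A ∩ B ∩ C = {7, 13, 27}


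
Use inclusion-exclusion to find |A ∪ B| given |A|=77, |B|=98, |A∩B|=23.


|A ∪ B| = |A| + |B| - |A ∩ B|
= 77 + 98 - 23
= 152

|A ∪ B| = 152


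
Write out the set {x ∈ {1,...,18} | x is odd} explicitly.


Checking each candidate:
Condition: odd numbers in {1,...,18}
Result = {1, 3, 5, 7, 9, 11, 13, 15, 17}

{1, 3, 5, 7, 9, 11, 13, 15, 17}


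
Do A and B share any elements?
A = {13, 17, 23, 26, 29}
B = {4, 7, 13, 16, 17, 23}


Disjoint means A ∩ B = ∅.
A ∩ B = {13, 17, 23}
A ∩ B ≠ ∅, so A and B are NOT disjoint.

Yes — A and B share the element(s) of A ∩ B = {13, 17, 23}, so they are not disjoint


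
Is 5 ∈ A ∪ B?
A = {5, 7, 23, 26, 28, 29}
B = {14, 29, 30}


A = {5, 7, 23, 26, 28, 29}, B = {14, 29, 30}
A ∪ B = all elements in A or B
A ∪ B = {5, 7, 14, 23, 26, 28, 29, 30}
Checking if 5 ∈ A ∪ B
5 is in A ∪ B → True

5 ∈ A ∪ B


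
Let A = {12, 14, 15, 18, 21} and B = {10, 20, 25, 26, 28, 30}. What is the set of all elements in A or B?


A ∪ B = all elements in A or B (or both)
A = {12, 14, 15, 18, 21}
B = {10, 20, 25, 26, 28, 30}
A ∪ B = {10, 12, 14, 15, 18, 20, 21, 25, 26, 28, 30}

A ∪ B = {10, 12, 14, 15, 18, 20, 21, 25, 26, 28, 30}


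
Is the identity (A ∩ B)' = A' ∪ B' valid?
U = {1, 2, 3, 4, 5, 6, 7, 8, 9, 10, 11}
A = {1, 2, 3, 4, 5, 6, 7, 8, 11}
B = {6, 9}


LHS: A ∩ B = {6}
(A ∩ B)' = U \ (A ∩ B) = {1, 2, 3, 4, 5, 7, 8, 9, 10, 11}
A' = {9, 10}, B' = {1, 2, 3, 4, 5, 7, 8, 10, 11}
Claimed RHS: A' ∪ B' = {1, 2, 3, 4, 5, 7, 8, 9, 10, 11}
Identity is VALID: LHS = RHS = {1, 2, 3, 4, 5, 7, 8, 9, 10, 11} ✓

Identity is valid. (A ∩ B)' = A' ∪ B' = {1, 2, 3, 4, 5, 7, 8, 9, 10, 11}


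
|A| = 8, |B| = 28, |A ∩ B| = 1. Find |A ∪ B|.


|A ∪ B| = |A| + |B| - |A ∩ B|
= 8 + 28 - 1
= 35

|A ∪ B| = 35


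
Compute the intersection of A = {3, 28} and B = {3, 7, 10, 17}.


A ∩ B = elements in both A and B
A = {3, 28}
B = {3, 7, 10, 17}
A ∩ B = {3}

A ∩ B = {3}


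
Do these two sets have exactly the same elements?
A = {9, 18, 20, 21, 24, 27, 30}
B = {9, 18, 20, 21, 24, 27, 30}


Two sets are equal iff they have exactly the same elements.
A = {9, 18, 20, 21, 24, 27, 30}
B = {9, 18, 20, 21, 24, 27, 30}
Same elements → A = B

Yes, A = B


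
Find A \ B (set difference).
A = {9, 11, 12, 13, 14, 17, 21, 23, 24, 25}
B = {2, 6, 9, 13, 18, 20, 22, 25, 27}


A \ B = elements in A but not in B
A = {9, 11, 12, 13, 14, 17, 21, 23, 24, 25}
B = {2, 6, 9, 13, 18, 20, 22, 25, 27}
Remove from A any elements in B
A \ B = {11, 12, 14, 17, 21, 23, 24}

A \ B = {11, 12, 14, 17, 21, 23, 24}


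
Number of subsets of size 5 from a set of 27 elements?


C(n,k) = n! / (k!(n-k)!)
C(27,5) = 27! / (5!22!)
= 80730

C(27,5) = 80730


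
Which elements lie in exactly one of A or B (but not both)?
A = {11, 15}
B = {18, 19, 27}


A △ B = (A \ B) ∪ (B \ A) = elements in exactly one of A or B
A \ B = {11, 15}
B \ A = {18, 19, 27}
A △ B = {11, 15, 18, 19, 27}

A △ B = {11, 15, 18, 19, 27}


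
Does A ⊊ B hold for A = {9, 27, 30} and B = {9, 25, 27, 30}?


A ⊂ B requires: A ⊆ B AND A ≠ B.
A ⊆ B? Yes
A = B? No
A ⊂ B: Yes (A is a proper subset of B)

Yes, A ⊂ B


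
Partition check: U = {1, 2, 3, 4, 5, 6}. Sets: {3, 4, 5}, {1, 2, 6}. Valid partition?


A partition requires: (1) non-empty parts, (2) pairwise disjoint, (3) union = U
Parts: {3, 4, 5}, {1, 2, 6}
Union of parts: {1, 2, 3, 4, 5, 6}
U = {1, 2, 3, 4, 5, 6}
All non-empty? True
Pairwise disjoint? True
Covers U? True

Yes, valid partition


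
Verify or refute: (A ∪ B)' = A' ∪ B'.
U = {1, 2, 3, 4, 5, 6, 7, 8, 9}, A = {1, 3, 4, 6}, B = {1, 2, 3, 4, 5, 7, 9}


LHS: A ∪ B = {1, 2, 3, 4, 5, 6, 7, 9}
(A ∪ B)' = U \ (A ∪ B) = {8}
A' = {2, 5, 7, 8, 9}, B' = {6, 8}
Claimed RHS: A' ∪ B' = {2, 5, 6, 7, 8, 9}
Identity is INVALID: LHS = {8} but the RHS claimed here equals {2, 5, 6, 7, 8, 9}. The correct form is (A ∪ B)' = A' ∩ B'.

Identity is invalid: (A ∪ B)' = {8} but A' ∪ B' = {2, 5, 6, 7, 8, 9}. The correct De Morgan law is (A ∪ B)' = A' ∩ B'.


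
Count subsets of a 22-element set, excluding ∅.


Total subsets = 2^n = 2^22 = 4194304
Non-empty subsets exclude the empty set: 2^n - 1
= 4194304 - 1
= 4194303

Number of non-empty subsets = 4194303


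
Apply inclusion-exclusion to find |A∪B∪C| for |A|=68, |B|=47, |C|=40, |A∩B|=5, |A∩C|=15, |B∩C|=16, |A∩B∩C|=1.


|A∪B∪C| = |A|+|B|+|C| - |A∩B|-|A∩C|-|B∩C| + |A∩B∩C|
= 68+47+40 - 5-15-16 + 1
= 155 - 36 + 1
= 120

|A ∪ B ∪ C| = 120


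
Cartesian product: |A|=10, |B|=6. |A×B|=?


|A × B| = |A| × |B|
= 10 × 6
= 60

|A × B| = 60


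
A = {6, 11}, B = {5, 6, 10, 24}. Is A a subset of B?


A ⊆ B means every element of A is in B.
Elements in A not in B: {11}
So A ⊄ B.

No, A ⊄ B


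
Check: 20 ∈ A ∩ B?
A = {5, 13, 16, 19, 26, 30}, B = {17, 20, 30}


A = {5, 13, 16, 19, 26, 30}, B = {17, 20, 30}
A ∩ B = elements in both A and B
A ∩ B = {30}
Checking if 20 ∈ A ∩ B
20 is not in A ∩ B → False

20 ∉ A ∩ B


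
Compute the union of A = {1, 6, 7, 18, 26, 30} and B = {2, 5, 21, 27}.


A ∪ B = all elements in A or B (or both)
A = {1, 6, 7, 18, 26, 30}
B = {2, 5, 21, 27}
A ∪ B = {1, 2, 5, 6, 7, 18, 21, 26, 27, 30}

A ∪ B = {1, 2, 5, 6, 7, 18, 21, 26, 27, 30}


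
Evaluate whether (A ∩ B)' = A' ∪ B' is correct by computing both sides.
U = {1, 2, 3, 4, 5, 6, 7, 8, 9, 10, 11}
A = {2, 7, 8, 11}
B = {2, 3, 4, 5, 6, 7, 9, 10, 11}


LHS: A ∩ B = {2, 7, 11}
(A ∩ B)' = U \ (A ∩ B) = {1, 3, 4, 5, 6, 8, 9, 10}
A' = {1, 3, 4, 5, 6, 9, 10}, B' = {1, 8}
Claimed RHS: A' ∪ B' = {1, 3, 4, 5, 6, 8, 9, 10}
Identity is VALID: LHS = RHS = {1, 3, 4, 5, 6, 8, 9, 10} ✓

Identity is valid. (A ∩ B)' = A' ∪ B' = {1, 3, 4, 5, 6, 8, 9, 10}


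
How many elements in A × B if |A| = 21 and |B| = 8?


|A × B| = |A| × |B|
= 21 × 8
= 168

|A × B| = 168


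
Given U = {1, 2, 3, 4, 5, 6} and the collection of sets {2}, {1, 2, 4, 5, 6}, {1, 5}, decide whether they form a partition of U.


A partition requires: (1) non-empty parts, (2) pairwise disjoint, (3) union = U
Parts: {2}, {1, 2, 4, 5, 6}, {1, 5}
Union of parts: {1, 2, 4, 5, 6}
U = {1, 2, 3, 4, 5, 6}
All non-empty? True
Pairwise disjoint? False
Covers U? False

No, not a valid partition


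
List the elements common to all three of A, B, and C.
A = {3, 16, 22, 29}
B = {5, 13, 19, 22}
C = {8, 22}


A ∩ B = {22}
(A ∩ B) ∩ C = {22}

A ∩ B ∩ C = {22}


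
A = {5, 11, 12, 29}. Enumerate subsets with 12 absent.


A subset of A that omits 12 is a subset of A \ {12}, so there are 2^(n-1) = 2^3 = 8 of them.
Subsets excluding 12: ∅, {5}, {11}, {29}, {5, 11}, {5, 29}, {11, 29}, {5, 11, 29}

Subsets excluding 12 (8 total): ∅, {5}, {11}, {29}, {5, 11}, {5, 29}, {11, 29}, {5, 11, 29}


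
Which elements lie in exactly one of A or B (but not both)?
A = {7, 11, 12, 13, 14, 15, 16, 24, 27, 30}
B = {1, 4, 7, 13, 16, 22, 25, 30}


A △ B = (A \ B) ∪ (B \ A) = elements in exactly one of A or B
A \ B = {11, 12, 14, 15, 24, 27}
B \ A = {1, 4, 22, 25}
A △ B = {1, 4, 11, 12, 14, 15, 22, 24, 25, 27}

A △ B = {1, 4, 11, 12, 14, 15, 22, 24, 25, 27}


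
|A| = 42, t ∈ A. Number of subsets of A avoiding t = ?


Subsets of A avoiding t are subsets of A \ {t}, which has 41 elements.
Count = 2^(n-1) = 2^41
= 2199023255552

Number of subsets avoiding t = 2199023255552


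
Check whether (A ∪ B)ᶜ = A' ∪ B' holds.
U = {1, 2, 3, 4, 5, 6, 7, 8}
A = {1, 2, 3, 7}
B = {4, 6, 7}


LHS: A ∪ B = {1, 2, 3, 4, 6, 7}
(A ∪ B)' = U \ (A ∪ B) = {5, 8}
A' = {4, 5, 6, 8}, B' = {1, 2, 3, 5, 8}
Claimed RHS: A' ∪ B' = {1, 2, 3, 4, 5, 6, 8}
Identity is INVALID: LHS = {5, 8} but the RHS claimed here equals {1, 2, 3, 4, 5, 6, 8}. The correct form is (A ∪ B)' = A' ∩ B'.

Identity is invalid: (A ∪ B)' = {5, 8} but A' ∪ B' = {1, 2, 3, 4, 5, 6, 8}. The correct De Morgan law is (A ∪ B)' = A' ∩ B'.


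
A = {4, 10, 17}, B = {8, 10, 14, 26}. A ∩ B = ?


A ∩ B = elements in both A and B
A = {4, 10, 17}
B = {8, 10, 14, 26}
A ∩ B = {10}

A ∩ B = {10}


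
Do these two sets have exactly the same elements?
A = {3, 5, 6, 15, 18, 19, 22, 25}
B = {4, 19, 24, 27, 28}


Two sets are equal iff they have exactly the same elements.
A = {3, 5, 6, 15, 18, 19, 22, 25}
B = {4, 19, 24, 27, 28}
Differences: {3, 4, 5, 6, 15, 18, 22, 24, 25, 27, 28}
A ≠ B

No, A ≠ B


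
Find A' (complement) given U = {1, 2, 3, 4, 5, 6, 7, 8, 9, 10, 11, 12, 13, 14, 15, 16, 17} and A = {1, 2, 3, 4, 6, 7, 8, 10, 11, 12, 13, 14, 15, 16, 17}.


Aᶜ = U \ A = elements in U but not in A
U = {1, 2, 3, 4, 5, 6, 7, 8, 9, 10, 11, 12, 13, 14, 15, 16, 17}
A = {1, 2, 3, 4, 6, 7, 8, 10, 11, 12, 13, 14, 15, 16, 17}
Aᶜ = {5, 9}

Aᶜ = {5, 9}


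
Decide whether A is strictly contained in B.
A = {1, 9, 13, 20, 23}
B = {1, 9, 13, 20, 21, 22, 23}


A ⊂ B requires: A ⊆ B AND A ≠ B.
A ⊆ B? Yes
A = B? No
A ⊂ B: Yes (A is a proper subset of B)

Yes, A ⊂ B


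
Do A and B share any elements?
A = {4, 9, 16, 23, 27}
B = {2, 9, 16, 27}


Disjoint means A ∩ B = ∅.
A ∩ B = {9, 16, 27}
A ∩ B ≠ ∅, so A and B are NOT disjoint.

Yes — A and B share the element(s) of A ∩ B = {9, 16, 27}, so they are not disjoint


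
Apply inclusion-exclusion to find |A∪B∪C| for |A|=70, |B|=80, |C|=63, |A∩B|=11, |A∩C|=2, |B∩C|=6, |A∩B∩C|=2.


|A∪B∪C| = |A|+|B|+|C| - |A∩B|-|A∩C|-|B∩C| + |A∩B∩C|
= 70+80+63 - 11-2-6 + 2
= 213 - 19 + 2
= 196

|A ∪ B ∪ C| = 196


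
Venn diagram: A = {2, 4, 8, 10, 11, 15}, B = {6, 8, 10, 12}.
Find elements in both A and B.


A = {2, 4, 8, 10, 11, 15}
B = {6, 8, 10, 12}
Region: in both A and B
Elements: {8, 10}

Elements in both A and B: {8, 10}


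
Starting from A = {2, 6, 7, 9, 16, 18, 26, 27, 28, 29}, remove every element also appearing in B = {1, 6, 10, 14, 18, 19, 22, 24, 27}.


A \ B = elements in A but not in B
A = {2, 6, 7, 9, 16, 18, 26, 27, 28, 29}
B = {1, 6, 10, 14, 18, 19, 22, 24, 27}
Remove from A any elements in B
A \ B = {2, 7, 9, 16, 26, 28, 29}

A \ B = {2, 7, 9, 16, 26, 28, 29}


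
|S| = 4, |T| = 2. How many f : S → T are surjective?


n = |S| = 4, k = |T| = 2. Surjections via inclusion-exclusion:
S(n,k) = Σ(-1)^i × C(k,i) × (k-i)^n, i=0 to k
i=0: (-1)^0×C(2,0)×2^4 = 16
i=1: (-1)^1×C(2,1)×1^4 = -2
i=2: (-1)^2×C(2,2)×0^4 = 0
Total = 14

Number of surjections = 14


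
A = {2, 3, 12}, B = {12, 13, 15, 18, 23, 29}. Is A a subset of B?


A ⊆ B means every element of A is in B.
Elements in A not in B: {2, 3}
So A ⊄ B.

No, A ⊄ B


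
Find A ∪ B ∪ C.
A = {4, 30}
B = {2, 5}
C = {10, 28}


A ∪ B = {2, 4, 5, 30}
(A ∪ B) ∪ C = {2, 4, 5, 10, 28, 30}

A ∪ B ∪ C = {2, 4, 5, 10, 28, 30}


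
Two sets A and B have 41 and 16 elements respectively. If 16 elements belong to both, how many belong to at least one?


|A ∪ B| = |A| + |B| - |A ∩ B|
= 41 + 16 - 16
= 41

|A ∪ B| = 41


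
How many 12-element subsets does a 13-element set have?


C(n,k) = n! / (k!(n-k)!)
C(13,12) = 13! / (12!1!)
= 13

C(13,12) = 13


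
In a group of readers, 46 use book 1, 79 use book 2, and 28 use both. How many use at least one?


|A ∪ B| = |A| + |B| - |A ∩ B|
= 46 + 79 - 28
= 97

|A ∪ B| = 97


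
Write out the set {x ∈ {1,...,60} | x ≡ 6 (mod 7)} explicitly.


Checking each candidate:
Condition: x in {1,...,60} with x ≡ 6 (mod 7)
Result = {6, 13, 20, 27, 34, 41, 48, 55}

{6, 13, 20, 27, 34, 41, 48, 55}


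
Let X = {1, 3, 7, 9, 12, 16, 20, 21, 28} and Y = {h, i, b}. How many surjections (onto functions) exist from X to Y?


n = |X| = 9, k = |Y| = 3. Surjections via inclusion-exclusion:
S(n,k) = Σ(-1)^i × C(k,i) × (k-i)^n, i=0 to k
i=0: (-1)^0×C(3,0)×3^9 = 19683
i=1: (-1)^1×C(3,1)×2^9 = -1536
i=2: (-1)^2×C(3,2)×1^9 = 3
i=3: (-1)^3×C(3,3)×0^9 = 0
Total = 18150

Number of surjections = 18150


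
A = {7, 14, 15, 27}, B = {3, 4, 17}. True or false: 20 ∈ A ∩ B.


A = {7, 14, 15, 27}, B = {3, 4, 17}
A ∩ B = elements in both A and B
A ∩ B = ∅
Checking if 20 ∈ A ∩ B
20 is not in A ∩ B → False

20 ∉ A ∩ B


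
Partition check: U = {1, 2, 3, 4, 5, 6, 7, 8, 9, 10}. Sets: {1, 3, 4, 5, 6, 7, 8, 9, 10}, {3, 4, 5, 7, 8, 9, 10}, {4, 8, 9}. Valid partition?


A partition requires: (1) non-empty parts, (2) pairwise disjoint, (3) union = U
Parts: {1, 3, 4, 5, 6, 7, 8, 9, 10}, {3, 4, 5, 7, 8, 9, 10}, {4, 8, 9}
Union of parts: {1, 3, 4, 5, 6, 7, 8, 9, 10}
U = {1, 2, 3, 4, 5, 6, 7, 8, 9, 10}
All non-empty? True
Pairwise disjoint? False
Covers U? False

No, not a valid partition


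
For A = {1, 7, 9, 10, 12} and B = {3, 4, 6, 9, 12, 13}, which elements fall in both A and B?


A = {1, 7, 9, 10, 12}
B = {3, 4, 6, 9, 12, 13}
Region: in both A and B
Elements: {9, 12}

Elements in both A and B: {9, 12}


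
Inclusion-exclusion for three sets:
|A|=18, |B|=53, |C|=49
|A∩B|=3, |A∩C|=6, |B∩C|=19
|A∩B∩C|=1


|A∪B∪C| = |A|+|B|+|C| - |A∩B|-|A∩C|-|B∩C| + |A∩B∩C|
= 18+53+49 - 3-6-19 + 1
= 120 - 28 + 1
= 93

|A ∪ B ∪ C| = 93


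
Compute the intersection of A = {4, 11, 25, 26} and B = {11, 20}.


A ∩ B = elements in both A and B
A = {4, 11, 25, 26}
B = {11, 20}
A ∩ B = {11}

A ∩ B = {11}


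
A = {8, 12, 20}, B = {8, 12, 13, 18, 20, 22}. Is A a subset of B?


A ⊆ B means every element of A is in B.
All elements of A are in B.
So A ⊆ B.

Yes, A ⊆ B


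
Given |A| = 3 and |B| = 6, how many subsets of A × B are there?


A relation from A to B is any subset of A × B.
|A × B| = 3 × 6 = 18
# relations = 2^|A × B| = 2^18 = 262144

Number of relations = 262144


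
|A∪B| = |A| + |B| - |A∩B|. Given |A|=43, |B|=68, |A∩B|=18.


|A ∪ B| = |A| + |B| - |A ∩ B|
= 43 + 68 - 18
= 93

|A ∪ B| = 93


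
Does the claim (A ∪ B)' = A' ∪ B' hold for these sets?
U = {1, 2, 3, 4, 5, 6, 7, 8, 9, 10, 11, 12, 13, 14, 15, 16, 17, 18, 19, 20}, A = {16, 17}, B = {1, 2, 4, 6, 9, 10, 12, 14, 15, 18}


LHS: A ∪ B = {1, 2, 4, 6, 9, 10, 12, 14, 15, 16, 17, 18}
(A ∪ B)' = U \ (A ∪ B) = {3, 5, 7, 8, 11, 13, 19, 20}
A' = {1, 2, 3, 4, 5, 6, 7, 8, 9, 10, 11, 12, 13, 14, 15, 18, 19, 20}, B' = {3, 5, 7, 8, 11, 13, 16, 17, 19, 20}
Claimed RHS: A' ∪ B' = {1, 2, 3, 4, 5, 6, 7, 8, 9, 10, 11, 12, 13, 14, 15, 16, 17, 18, 19, 20}
Identity is INVALID: LHS = {3, 5, 7, 8, 11, 13, 19, 20} but the RHS claimed here equals {1, 2, 3, 4, 5, 6, 7, 8, 9, 10, 11, 12, 13, 14, 15, 16, 17, 18, 19, 20}. The correct form is (A ∪ B)' = A' ∩ B'.

Identity is invalid: (A ∪ B)' = {3, 5, 7, 8, 11, 13, 19, 20} but A' ∪ B' = {1, 2, 3, 4, 5, 6, 7, 8, 9, 10, 11, 12, 13, 14, 15, 16, 17, 18, 19, 20}. The correct De Morgan law is (A ∪ B)' = A' ∩ B'.


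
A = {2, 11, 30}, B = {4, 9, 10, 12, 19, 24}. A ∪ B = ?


A ∪ B = all elements in A or B (or both)
A = {2, 11, 30}
B = {4, 9, 10, 12, 19, 24}
A ∪ B = {2, 4, 9, 10, 11, 12, 19, 24, 30}

A ∪ B = {2, 4, 9, 10, 11, 12, 19, 24, 30}


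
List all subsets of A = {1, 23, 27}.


|A| = 3, so |P(A)| = 2^3 = 8
Enumerate subsets by cardinality (0 to 3):
∅, {1}, {23}, {27}, {1, 23}, {1, 27}, {23, 27}, {1, 23, 27}

P(A) has 8 subsets: ∅, {1}, {23}, {27}, {1, 23}, {1, 27}, {23, 27}, {1, 23, 27}


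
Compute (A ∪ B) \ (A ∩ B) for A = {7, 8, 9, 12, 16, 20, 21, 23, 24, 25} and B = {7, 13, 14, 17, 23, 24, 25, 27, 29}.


A △ B = (A \ B) ∪ (B \ A) = elements in exactly one of A or B
A \ B = {8, 9, 12, 16, 20, 21}
B \ A = {13, 14, 17, 27, 29}
A △ B = {8, 9, 12, 13, 14, 16, 17, 20, 21, 27, 29}

A △ B = {8, 9, 12, 13, 14, 16, 17, 20, 21, 27, 29}


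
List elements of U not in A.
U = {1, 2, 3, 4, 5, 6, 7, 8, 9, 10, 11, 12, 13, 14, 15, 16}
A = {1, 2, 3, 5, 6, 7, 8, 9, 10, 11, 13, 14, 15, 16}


Aᶜ = U \ A = elements in U but not in A
U = {1, 2, 3, 4, 5, 6, 7, 8, 9, 10, 11, 12, 13, 14, 15, 16}
A = {1, 2, 3, 5, 6, 7, 8, 9, 10, 11, 13, 14, 15, 16}
Aᶜ = {4, 12}

Aᶜ = {4, 12}


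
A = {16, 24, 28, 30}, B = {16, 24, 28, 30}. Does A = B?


Two sets are equal iff they have exactly the same elements.
A = {16, 24, 28, 30}
B = {16, 24, 28, 30}
Same elements → A = B

Yes, A = B


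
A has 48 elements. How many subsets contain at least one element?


Total subsets = 2^n = 2^48 = 281474976710656
Non-empty subsets exclude the empty set: 2^n - 1
= 281474976710656 - 1
= 281474976710655

Number of non-empty subsets = 281474976710655


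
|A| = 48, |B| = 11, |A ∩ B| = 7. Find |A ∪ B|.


|A ∪ B| = |A| + |B| - |A ∩ B|
= 48 + 11 - 7
= 52

|A ∪ B| = 52


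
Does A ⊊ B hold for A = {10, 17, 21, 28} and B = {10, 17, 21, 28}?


A ⊂ B requires: A ⊆ B AND A ≠ B.
A ⊆ B? Yes
A = B? Yes
A = B, so A is not a PROPER subset.

No, A is not a proper subset of B


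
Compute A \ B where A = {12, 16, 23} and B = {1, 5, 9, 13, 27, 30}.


A \ B = elements in A but not in B
A = {12, 16, 23}
B = {1, 5, 9, 13, 27, 30}
Remove from A any elements in B
A \ B = {12, 16, 23}

A \ B = {12, 16, 23}


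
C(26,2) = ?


C(n,k) = n! / (k!(n-k)!)
C(26,2) = 26! / (2!24!)
= 325

C(26,2) = 325


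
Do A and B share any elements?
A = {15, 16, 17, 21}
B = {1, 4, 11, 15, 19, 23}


Disjoint means A ∩ B = ∅.
A ∩ B = {15}
A ∩ B ≠ ∅, so A and B are NOT disjoint.

Yes — A and B share the element(s) of A ∩ B = {15}, so they are not disjoint


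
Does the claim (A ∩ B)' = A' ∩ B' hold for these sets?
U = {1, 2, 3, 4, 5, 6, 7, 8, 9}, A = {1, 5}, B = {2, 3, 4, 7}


LHS: A ∩ B = ∅
(A ∩ B)' = U \ (A ∩ B) = {1, 2, 3, 4, 5, 6, 7, 8, 9}
A' = {2, 3, 4, 6, 7, 8, 9}, B' = {1, 5, 6, 8, 9}
Claimed RHS: A' ∩ B' = {6, 8, 9}
Identity is INVALID: LHS = {1, 2, 3, 4, 5, 6, 7, 8, 9} but the RHS claimed here equals {6, 8, 9}. The correct form is (A ∩ B)' = A' ∪ B'.

Identity is invalid: (A ∩ B)' = {1, 2, 3, 4, 5, 6, 7, 8, 9} but A' ∩ B' = {6, 8, 9}. The correct De Morgan law is (A ∩ B)' = A' ∪ B'.


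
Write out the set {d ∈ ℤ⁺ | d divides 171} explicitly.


Checking each candidate:
Condition: positive divisors of 171
Result = {1, 3, 9, 19, 57, 171}

{1, 3, 9, 19, 57, 171}


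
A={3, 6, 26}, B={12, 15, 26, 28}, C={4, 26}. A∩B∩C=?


A ∩ B = {26}
(A ∩ B) ∩ C = {26}

A ∩ B ∩ C = {26}


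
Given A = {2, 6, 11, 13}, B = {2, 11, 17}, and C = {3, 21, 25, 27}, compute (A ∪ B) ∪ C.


A ∪ B = {2, 6, 11, 13, 17}
(A ∪ B) ∪ C = {2, 3, 6, 11, 13, 17, 21, 25, 27}

A ∪ B ∪ C = {2, 3, 6, 11, 13, 17, 21, 25, 27}


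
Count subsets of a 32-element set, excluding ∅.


Total subsets = 2^n = 2^32 = 4294967296
Non-empty subsets exclude the empty set: 2^n - 1
= 4294967296 - 1
= 4294967295

Number of non-empty subsets = 4294967295


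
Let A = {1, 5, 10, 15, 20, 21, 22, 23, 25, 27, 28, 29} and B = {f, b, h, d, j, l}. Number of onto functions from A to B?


n = |A| = 12, k = |B| = 6. Surjections via inclusion-exclusion:
S(n,k) = Σ(-1)^i × C(k,i) × (k-i)^n, i=0 to k
i=0: (-1)^0×C(6,0)×6^12 = 2176782336
i=1: (-1)^1×C(6,1)×5^12 = -1464843750
i=2: (-1)^2×C(6,2)×4^12 = 251658240
i=3: (-1)^3×C(6,3)×3^12 = -10628820
i=4: (-1)^4×C(6,4)×2^12 = 61440
i=5: (-1)^5×C(6,5)×1^12 = -6
i=6: (-1)^6×C(6,6)×0^12 = 0
Total = 953029440

Number of surjections = 953029440
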